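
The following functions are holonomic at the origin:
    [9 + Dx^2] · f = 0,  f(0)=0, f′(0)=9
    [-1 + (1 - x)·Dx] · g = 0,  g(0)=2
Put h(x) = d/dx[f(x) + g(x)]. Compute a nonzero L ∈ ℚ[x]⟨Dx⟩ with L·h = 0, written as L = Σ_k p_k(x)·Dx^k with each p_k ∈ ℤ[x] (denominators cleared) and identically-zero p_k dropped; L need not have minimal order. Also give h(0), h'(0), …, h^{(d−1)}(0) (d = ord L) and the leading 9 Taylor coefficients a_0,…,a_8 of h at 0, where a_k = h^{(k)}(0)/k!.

f: a_k = 0, 9, 0, -27/2, 0, 243/40, 0, -729/560, 0, …
g: a_k = 2, 2, 2, 2, 2, 2, 2, 2, 2, …
L₀ := lclm(L_f,L_g); ord L₀ ≤ 2+1.
Derive L from L₀ (diff closure).
L = (126 - 108·x + 54·x^2) + (-45 + 99·x - 81·x^2 + 27·x^3)·Dx + (14 - 12·x + 6·x^2)·Dx^2 + (-5 + 11·x - 9·x^2 + 3·x^3)·Dx^3  (order 3).
h: a_k = 11, 4, -69/2, 8, 323/8, 12, 391/80, 16, 87201/4480, …
ICs: h(0) = 11, h′(0) = 4, h′′(0) = -69.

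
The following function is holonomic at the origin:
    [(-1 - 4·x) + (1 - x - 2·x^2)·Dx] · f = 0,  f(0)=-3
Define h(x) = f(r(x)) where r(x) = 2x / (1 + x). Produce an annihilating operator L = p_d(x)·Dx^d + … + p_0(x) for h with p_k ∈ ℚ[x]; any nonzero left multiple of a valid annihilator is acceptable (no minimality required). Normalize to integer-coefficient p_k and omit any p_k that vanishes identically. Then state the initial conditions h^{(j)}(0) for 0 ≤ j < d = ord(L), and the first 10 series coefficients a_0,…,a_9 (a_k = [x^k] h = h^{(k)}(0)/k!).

L = (2 + 18·x) + (-1 - x + 9·x^2 + 9·x^3)·Dx  (order 1).
h: a_k = -3, -6, -30, -54, -270, -486, -2430, -4374, -21870, -39366, …
ICs: h(0) = -3.

f: a_k = -3, -3, -9, -15, -33, -63, -129, -255, -513, -1023, …
h₀=f(r): pull back L_f along r ⇒ L₀.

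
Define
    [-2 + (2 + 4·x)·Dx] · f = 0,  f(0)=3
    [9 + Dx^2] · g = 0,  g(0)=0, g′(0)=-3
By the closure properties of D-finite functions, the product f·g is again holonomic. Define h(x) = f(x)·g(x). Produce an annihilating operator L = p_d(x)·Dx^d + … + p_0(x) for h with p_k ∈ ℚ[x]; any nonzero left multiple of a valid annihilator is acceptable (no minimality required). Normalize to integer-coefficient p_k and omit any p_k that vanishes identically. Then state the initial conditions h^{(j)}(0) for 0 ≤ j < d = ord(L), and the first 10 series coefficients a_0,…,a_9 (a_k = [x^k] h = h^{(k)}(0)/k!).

L = (12 + 36·x + 36·x^2) + (-2 - 4·x)·Dx + (1 + 4·x + 4·x^2)·Dx^2  (order 2).
h: a_k = 0, -9, -9, 18, 9, -36/5, -36/5, 54/7, -297/35, 108/7, …
ICs: h(0) = 0, h′(0) = -9.

f: a_k = 3, 3, -3/2, 3/2, -15/8, 21/8, -63/16, 99/16, -1287/128, 2145/128, …
g: a_k = 0, -3, 0, 9/2, 0, -81/40, 0, 243/560, 0, -243/4480, …
h₀=f·g: eliminate ⇒ L₀, order ≤ 1·2.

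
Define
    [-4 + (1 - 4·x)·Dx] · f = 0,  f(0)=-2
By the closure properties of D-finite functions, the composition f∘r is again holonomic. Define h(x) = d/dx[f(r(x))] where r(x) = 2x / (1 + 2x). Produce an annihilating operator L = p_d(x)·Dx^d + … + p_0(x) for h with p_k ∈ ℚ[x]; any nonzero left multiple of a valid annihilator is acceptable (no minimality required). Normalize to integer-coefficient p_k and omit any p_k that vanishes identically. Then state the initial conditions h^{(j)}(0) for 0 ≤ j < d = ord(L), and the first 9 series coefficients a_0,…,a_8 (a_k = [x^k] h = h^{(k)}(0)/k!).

f: a_k = -2, -8, -32, -128, -512, -2048, -8192, -32768, -131072, …
f∘r: x↦r, Dx↦Dx/r' in L_f ⇒ L₀.
h=h₀': d/dx-closure on L₀ ⇒ L.
L = 12 + (-1 + 6·x)·Dx  (order 1).
h: a_k = -16, -192, -1728, -13824, -103680, -746496, -5225472, -35831808, -241864704, …
ICs: h(0) = -16.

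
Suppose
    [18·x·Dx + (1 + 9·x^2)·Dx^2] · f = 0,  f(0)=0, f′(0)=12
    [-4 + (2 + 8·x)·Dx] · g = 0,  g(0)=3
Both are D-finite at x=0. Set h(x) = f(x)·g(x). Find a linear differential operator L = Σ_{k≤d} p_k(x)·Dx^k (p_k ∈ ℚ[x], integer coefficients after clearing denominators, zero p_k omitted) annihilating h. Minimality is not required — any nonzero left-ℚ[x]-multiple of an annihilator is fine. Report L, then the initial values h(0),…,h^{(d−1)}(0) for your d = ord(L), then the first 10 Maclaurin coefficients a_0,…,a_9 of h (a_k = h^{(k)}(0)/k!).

f: a_k = 0, 12, 0, -36, 0, 972/5, 0, -8748/7, 0, 8748, …
g: a_k = 3, 6, -6, 12, -30, 84, -252, 792, -2574, 8580, …
f·g: L₀ = L_f ⊗_s L_g, ord ≤ 2·1.
L = (12 - 36·x - 36·x^2) + (-4 + 2·x + 108·x^2 + 144·x^3)·Dx + (1 + 8·x + 25·x^2 + 72·x^3 + 144·x^4)·Dx^2  (order 2).
h: a_k = 0, 36, 72, -180, -72, 2196/5, 8712/5, -240084/35, 46008/35, 42660/7, …
ICs: h(0) = 0, h′(0) = 36.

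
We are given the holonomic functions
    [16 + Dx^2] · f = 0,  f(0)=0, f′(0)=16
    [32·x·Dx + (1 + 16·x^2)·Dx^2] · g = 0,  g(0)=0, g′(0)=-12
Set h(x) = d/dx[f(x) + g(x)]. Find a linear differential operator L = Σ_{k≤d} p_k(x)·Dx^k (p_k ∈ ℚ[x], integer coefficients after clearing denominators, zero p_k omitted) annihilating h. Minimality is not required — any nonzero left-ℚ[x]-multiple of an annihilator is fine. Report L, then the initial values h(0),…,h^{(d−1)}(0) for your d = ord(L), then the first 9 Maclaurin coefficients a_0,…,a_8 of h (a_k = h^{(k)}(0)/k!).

f: a_k = 0, 16, 0, -128/3, 0, 512/15, 0, -4096/315, 0, …
g: a_k = 0, -12, 0, 64, 0, -3072/5, 0, 49152/7, 0, …
h₀=f+g: left-lcm gives L₀, ord ≤ 4.
h=h₀': d/dx-closure on L₀ ⇒ L.
L = (-5632·x + 114688·x^3 + 131072·x^5) + (-16 + 1792·x^2 + 36864·x^4 + 65536·x^6)·Dx + (-352·x + 7168·x^3 + 8192·x^5)·Dx^2 + (-1 + 112·x^2 + 2304·x^4 + 4096·x^6)·Dx^3  (order 3).
h: a_k = 4, 0, 64, 0, -8704/3, 0, 2207744/45, 0, -247717888/315, …
ICs: h(0) = 4, h′(0) = 0, h′′(0) = 128.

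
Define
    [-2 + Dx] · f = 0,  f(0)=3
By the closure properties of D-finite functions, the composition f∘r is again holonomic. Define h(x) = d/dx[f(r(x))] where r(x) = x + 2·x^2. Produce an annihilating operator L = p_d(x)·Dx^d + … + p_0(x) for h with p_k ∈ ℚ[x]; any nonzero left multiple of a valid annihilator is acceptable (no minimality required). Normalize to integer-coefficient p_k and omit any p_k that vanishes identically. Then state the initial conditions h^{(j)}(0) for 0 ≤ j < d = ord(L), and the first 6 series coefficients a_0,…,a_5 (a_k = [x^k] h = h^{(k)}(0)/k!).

f: a_k = 3, 6, 6, 4, 2, 4/5, …
L₀ from L_f via x↦r, Dx↦r'^{-1}Dx.
Differentiate: ansatz ord ≤ ord L₀ ⇒ L.
L = (6 + 16·x + 32·x^2) + (-1 - 4·x)·Dx  (order 1).
h: a_k = 6, 36, 84, 200, 324, 2648/5, …
ICs: h(0) = 6.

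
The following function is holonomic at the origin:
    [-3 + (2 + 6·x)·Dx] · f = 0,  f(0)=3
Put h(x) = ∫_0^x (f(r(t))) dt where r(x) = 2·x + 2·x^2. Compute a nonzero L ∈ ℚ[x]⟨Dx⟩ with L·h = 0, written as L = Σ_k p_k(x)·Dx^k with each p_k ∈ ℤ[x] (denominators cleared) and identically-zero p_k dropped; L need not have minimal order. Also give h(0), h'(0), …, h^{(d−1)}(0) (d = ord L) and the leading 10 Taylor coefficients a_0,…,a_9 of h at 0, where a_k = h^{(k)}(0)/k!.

f: a_k = 3, 9/2, -27/8, 81/16, -1215/128, 5103/256, -45927/1024, 216513/2048, -8444007/32768, 42220035/65536, …
h₀=f(r): pull back L_f along r ⇒ L₀.
h=∫₀ˣh₀: take L = L₀·Dx.
L = (-3 - 6·x)·Dx + (1 + 6·x + 6·x^2)·Dx^2  (order 2).
h: a_k = 0, 3, 9/2, -3/2, 27/8, -351/40, 405/16, -8829/112, 33291/128, -114831/128, …
ICs: h(0) = 0, h′(0) = 3.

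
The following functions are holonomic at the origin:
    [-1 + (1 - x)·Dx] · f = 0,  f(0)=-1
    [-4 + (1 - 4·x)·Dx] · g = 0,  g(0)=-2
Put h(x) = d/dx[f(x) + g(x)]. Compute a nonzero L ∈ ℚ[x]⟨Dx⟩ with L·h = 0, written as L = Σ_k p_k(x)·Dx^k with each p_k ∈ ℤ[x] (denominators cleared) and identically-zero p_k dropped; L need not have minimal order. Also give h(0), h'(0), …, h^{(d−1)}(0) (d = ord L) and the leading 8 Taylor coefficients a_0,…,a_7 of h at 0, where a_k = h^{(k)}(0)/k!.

f: a_k = -1, -1, -1, -1, -1, -1, -1, -1, …
g: a_k = -2, -8, -32, -128, -512, -2048, -8192, -32768, …
L₀ := lclm(L_f,L_g); ord L₀ ≤ 1+1.
h=h₀': d/dx-closure on L₀ ⇒ L.
L = 24 + (-15 + 24·x)·Dx + (1 - 5·x + 4·x^2)·Dx^2  (order 2).
h: a_k = -9, -66, -387, -2052, -10245, -49158, -229383, -1048584, …
ICs: h(0) = -9, h′(0) = -66.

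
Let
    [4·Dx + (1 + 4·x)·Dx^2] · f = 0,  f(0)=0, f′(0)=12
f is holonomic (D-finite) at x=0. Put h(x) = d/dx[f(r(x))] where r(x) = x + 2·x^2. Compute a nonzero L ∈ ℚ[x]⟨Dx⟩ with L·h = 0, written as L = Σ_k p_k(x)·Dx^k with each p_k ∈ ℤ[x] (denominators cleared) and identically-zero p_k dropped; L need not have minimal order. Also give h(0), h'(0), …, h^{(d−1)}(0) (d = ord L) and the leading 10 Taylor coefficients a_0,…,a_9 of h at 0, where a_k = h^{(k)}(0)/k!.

L = (16·x + 32·x^2) + (1 + 8·x + 24·x^2 + 32·x^3)·Dx  (order 1).
h: a_k = 12, 0, -96, 384, -768, 0, 6144, -24576, 49152, 0, …
ICs: h(0) = 12.

f: a_k = 0, 12, -24, 64, -192, 3072/5, -2048, 49152/7, -24576, 262144/3, …
Change of var in L_f (x↦r) gives L₀.
h₀' ⇒ L via d/dx closure of L₀.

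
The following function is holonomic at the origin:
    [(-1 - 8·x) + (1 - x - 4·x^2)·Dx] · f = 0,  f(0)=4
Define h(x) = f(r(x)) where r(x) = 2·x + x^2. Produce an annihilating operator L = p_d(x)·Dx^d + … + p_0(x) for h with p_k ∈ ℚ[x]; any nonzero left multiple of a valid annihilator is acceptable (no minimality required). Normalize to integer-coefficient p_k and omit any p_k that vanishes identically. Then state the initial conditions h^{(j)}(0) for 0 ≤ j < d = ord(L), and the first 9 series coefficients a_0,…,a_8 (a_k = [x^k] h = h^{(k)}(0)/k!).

L = (2 + 34·x + 48·x^2 + 16·x^3) + (-1 + 2·x + 17·x^2 + 16·x^3 + 4·x^4)·Dx  (order 1).
h: a_k = 4, 8, 84, 368, 2308, 12248, 69956, 386528, 2167508, …
ICs: h(0) = 4.

f: a_k = 4, 4, 20, 36, 116, 260, 724, 1764, 4660, …
L₀ from L_f via x↦r, Dx↦r'^{-1}Dx.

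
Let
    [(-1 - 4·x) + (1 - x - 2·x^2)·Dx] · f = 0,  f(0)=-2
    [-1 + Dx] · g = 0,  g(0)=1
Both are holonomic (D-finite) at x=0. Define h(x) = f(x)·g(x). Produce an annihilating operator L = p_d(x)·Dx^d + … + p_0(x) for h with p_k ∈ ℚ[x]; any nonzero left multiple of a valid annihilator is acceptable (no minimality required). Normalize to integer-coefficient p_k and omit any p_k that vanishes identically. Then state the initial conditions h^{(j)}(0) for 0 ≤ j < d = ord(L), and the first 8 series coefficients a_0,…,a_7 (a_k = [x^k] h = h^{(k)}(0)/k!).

f: a_k = -2, -2, -6, -10, -22, -42, -86, -170, …
g: a_k = 1, 1, 1/2, 1/6, 1/24, 1/120, 1/720, 1/5040, …
h₀=f·g: eliminate ⇒ L₀, order ≤ 1·1.
L = (2 + 3·x - 2·x^2) + (-1 + x + 2·x^2)·Dx  (order 1).
h: a_k = -2, -4, -9, -52/3, -425/12, -701/10, -50737/360, -88558/315, …
ICs: h(0) = -2.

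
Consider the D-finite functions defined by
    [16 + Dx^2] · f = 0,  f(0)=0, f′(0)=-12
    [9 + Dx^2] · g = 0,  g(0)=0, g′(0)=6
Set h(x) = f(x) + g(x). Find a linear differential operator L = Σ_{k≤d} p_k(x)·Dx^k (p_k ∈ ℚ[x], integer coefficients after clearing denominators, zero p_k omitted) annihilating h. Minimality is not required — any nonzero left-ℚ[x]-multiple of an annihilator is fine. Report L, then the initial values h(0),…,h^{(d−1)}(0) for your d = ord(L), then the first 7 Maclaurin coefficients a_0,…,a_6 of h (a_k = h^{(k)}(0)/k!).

L = 144 + 25·Dx^2 + Dx^4  (order 4).
h: a_k = 0, -6, 0, 23, 0, -431/20, 0, …
ICs: h(0) = 0, h′(0) = -6, h′′(0) = 0, h′′′(0) = 138.

f: a_k = 0, -12, 0, 32, 0, -128/5, 0, …
g: a_k = 0, 6, 0, -9, 0, 81/20, 0, …
h₀=f+g: left-lcm gives L₀, ord ≤ 4.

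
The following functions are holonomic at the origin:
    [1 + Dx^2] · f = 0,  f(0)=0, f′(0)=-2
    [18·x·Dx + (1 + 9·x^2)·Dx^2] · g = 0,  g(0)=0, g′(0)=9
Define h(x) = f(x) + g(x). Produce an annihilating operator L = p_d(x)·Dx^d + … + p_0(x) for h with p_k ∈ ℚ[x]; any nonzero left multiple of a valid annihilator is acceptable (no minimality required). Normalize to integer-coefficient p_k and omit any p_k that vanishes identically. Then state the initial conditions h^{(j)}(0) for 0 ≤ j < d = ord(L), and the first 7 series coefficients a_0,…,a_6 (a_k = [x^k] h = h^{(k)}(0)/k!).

f: a_k = 0, -2, 0, 1/3, 0, -1/60, 0, …
g: a_k = 0, 9, 0, -27, 0, 729/5, 0, …
Weyl lclm of L_f,L_g ⇒ L₀ (ord ≤ 4).
L = (-1926·x + 17820·x^3 + 1458·x^5)·Dx + (-17 + 351·x^2 + 4617·x^4 + 729·x^6)·Dx^2 + (-1926·x + 17820·x^3 + 1458·x^5)·Dx^3 + (-17 + 351·x^2 + 4617·x^4 + 729·x^6)·Dx^4  (order 4).
h: a_k = 0, 7, 0, -80/3, 0, 8747/60, 0, …
ICs: h(0) = 0, h′(0) = 7, h′′(0) = 0, h′′′(0) = -160.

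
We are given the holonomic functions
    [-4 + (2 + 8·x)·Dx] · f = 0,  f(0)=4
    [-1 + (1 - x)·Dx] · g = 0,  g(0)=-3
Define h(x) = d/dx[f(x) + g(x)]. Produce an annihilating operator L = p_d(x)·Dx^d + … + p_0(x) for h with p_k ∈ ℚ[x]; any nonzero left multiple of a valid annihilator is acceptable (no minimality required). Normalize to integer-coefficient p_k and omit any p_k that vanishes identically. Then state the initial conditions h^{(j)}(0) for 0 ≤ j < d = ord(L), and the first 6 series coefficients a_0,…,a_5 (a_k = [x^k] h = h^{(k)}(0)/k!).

L = (-18 - 12·x) + (3 - 36·x - 42·x^2)·Dx + (2 + 9·x + x^2 - 12·x^3)·Dx^2  (order 2).
h: a_k = 5, -22, 39, -172, 545, -2034, …
ICs: h(0) = 5, h′(0) = -22.

f: a_k = 4, 8, -8, 16, -40, 112, …
g: a_k = -3, -3, -3, -3, -3, -3, …
Weyl lclm of L_f,L_g ⇒ L₀ (ord ≤ 2).
Derive L from L₀ (diff closure).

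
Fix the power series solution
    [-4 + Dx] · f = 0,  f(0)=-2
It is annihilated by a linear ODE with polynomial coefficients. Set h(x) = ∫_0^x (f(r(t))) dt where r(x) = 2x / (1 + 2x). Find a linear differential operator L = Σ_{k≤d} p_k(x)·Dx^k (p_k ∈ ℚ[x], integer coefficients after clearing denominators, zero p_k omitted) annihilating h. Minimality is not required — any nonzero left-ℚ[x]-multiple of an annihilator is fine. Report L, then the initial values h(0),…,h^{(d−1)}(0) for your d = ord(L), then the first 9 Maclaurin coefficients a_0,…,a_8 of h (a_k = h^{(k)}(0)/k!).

f: a_k = -2, -8, -16, -64/3, -64/3, -256/15, -512/45, -2048/315, -1024/315, …
Change of var in L_f (x↦r) gives L₀.
∫: right-multiply L₀ by Dx.
L = -8·Dx + (1 + 4·x + 4·x^2)·Dx^2  (order 2).
h: a_k = 0, -2, -8, -32/3, 16/3, 128/15, -896/45, 5632/315, 2176/315, …
ICs: h(0) = 0, h′(0) = -2.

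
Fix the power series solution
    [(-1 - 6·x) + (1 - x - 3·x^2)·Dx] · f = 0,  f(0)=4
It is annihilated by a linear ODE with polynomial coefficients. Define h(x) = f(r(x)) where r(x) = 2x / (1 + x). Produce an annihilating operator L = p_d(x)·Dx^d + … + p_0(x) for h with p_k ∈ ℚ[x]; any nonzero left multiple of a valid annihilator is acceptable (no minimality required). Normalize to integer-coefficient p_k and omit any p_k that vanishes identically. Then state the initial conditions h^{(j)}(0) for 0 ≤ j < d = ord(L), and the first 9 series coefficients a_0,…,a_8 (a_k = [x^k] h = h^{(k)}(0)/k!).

f: a_k = 4, 4, 16, 28, 76, 160, 388, 868, 2032, …
h₀=f(r): pull back L_f along r ⇒ L₀.
L = (2 + 26·x) + (-1 - x + 13·x^2 + 13·x^3)·Dx  (order 1).
h: a_k = 4, 8, 56, 104, 728, 1352, 9464, 17576, 123032, …
ICs: h(0) = 4.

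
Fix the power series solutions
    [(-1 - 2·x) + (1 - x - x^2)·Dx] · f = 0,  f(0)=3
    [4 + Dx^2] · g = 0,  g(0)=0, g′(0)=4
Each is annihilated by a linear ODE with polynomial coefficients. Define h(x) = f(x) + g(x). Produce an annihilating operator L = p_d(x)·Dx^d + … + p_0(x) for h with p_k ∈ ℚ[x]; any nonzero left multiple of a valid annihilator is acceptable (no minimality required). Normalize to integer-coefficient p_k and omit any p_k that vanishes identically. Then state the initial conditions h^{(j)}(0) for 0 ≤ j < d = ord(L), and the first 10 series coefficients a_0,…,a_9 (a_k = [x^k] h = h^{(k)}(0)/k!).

f: a_k = 3, 3, 6, 9, 15, 24, 39, 63, 102, 165, …
g: a_k = 0, 4, 0, -8/3, 0, 8/15, 0, -16/315, 0, 8/2835, …
L₀ := lclm(L_f,L_g); ord L₀ ≤ 1+2.
L = (44 + 96·x + 32·x^2 + 48·x^3 + 40·x^4 + 16·x^5) + (-16 + 20·x + 8·x^2 - 16·x^3 + 12·x^4 + 24·x^5 + 8·x^6)·Dx + (11 + 24·x + 8·x^2 + 12·x^3 + 10·x^4 + 4·x^5)·Dx^2 + (-4 + 5·x + 2·x^2 - 4·x^3 + 3·x^4 + 6·x^5 + 2·x^6)·Dx^3  (order 3).
h: a_k = 3, 7, 6, 19/3, 15, 368/15, 39, 19829/315, 102, 467783/2835, …
ICs: h(0) = 3, h′(0) = 7, h′′(0) = 12.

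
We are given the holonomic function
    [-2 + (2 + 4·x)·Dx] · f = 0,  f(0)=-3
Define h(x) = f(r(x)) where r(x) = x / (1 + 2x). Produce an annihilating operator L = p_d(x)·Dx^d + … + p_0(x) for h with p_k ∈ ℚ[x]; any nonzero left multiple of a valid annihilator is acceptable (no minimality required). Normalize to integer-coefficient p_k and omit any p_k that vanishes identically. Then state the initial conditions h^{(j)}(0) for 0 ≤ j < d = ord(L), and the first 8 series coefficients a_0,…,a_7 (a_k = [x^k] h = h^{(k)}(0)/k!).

f: a_k = -3, -3, 3/2, -3/2, 15/8, -21/8, 63/16, -99/16, …
L₀ from L_f via x↦r, Dx↦r'^{-1}Dx.
L = -1 + (1 + 6·x + 8·x^2)·Dx  (order 1).
h: a_k = -3, -3, 15/2, -39/2, 423/8, -1197/8, 7059/16, -21615/16, …
ICs: h(0) = -3.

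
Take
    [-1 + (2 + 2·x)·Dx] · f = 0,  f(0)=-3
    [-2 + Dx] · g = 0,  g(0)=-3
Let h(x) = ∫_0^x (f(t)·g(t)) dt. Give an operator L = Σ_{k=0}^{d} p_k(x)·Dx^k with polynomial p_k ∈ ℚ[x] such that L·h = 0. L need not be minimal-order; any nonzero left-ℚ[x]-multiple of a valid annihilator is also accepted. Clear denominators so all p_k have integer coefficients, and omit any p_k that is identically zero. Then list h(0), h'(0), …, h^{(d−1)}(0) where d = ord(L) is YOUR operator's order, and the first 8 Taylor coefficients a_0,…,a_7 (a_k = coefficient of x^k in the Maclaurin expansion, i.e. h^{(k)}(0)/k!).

L = (-5 - 4·x)·Dx + (2 + 2·x)·Dx^2  (order 2).
h: a_k = 0, 9, 45/4, 69/8, 309/64, 1347/640, 1949/2560, 1643/7168, …
ICs: h(0) = 0, h′(0) = 9.

f: a_k = -3, -3/2, 3/8, -3/16, 15/128, -21/256, 63/1024, -99/2048, …
g: a_k = -3, -6, -6, -4, -2, -4/5, -4/15, -8/105, …
Product ⇒ symmetric product L₀, ord ≤ 1.
h=∫₀ˣh₀: take L = L₀·Dx.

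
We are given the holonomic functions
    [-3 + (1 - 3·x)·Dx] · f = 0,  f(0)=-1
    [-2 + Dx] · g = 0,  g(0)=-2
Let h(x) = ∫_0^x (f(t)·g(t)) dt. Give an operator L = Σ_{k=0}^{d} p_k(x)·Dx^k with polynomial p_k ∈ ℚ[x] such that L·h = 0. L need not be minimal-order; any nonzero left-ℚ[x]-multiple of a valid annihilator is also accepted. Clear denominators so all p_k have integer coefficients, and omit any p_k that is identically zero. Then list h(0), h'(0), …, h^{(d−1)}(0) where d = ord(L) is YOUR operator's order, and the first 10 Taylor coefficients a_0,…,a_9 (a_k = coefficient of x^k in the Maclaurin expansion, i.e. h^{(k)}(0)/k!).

f: a_k = -1, -3, -9, -27, -81, -243, -729, -2187, -6561, -19683, …
g: a_k = -2, -4, -4, -8/3, -4/3, -8/15, -8/45, -16/315, -4/315, -8/2835, …
Product ⇒ symmetric product L₀, ord ≤ 1.
∫: right-multiply L₀ by Dx.
L = (5 - 6·x)·Dx + (-1 + 3·x)·Dx^2  (order 2).
h: a_k = 0, 2, 5, 34/3, 157/6, 946/15, 7099/45, 25558/63, 1341803/1260, 8050822/2835, …
ICs: h(0) = 0, h′(0) = 2.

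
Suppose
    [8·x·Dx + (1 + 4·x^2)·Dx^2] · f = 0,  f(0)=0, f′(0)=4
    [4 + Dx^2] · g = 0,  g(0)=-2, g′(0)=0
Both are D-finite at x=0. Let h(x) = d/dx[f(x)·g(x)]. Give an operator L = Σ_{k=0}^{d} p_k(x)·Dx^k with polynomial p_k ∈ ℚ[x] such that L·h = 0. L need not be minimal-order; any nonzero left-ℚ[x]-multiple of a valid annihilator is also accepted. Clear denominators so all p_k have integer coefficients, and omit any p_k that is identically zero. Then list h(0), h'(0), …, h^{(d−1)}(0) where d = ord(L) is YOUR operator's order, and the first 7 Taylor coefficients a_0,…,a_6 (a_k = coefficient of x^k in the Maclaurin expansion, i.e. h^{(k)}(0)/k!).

f: a_k = 0, 4, 0, -16/3, 0, 64/5, 0, …
g: a_k = -2, 0, 4, 0, -4/3, 0, 8/45, …
L₀ := L_f ⊗_s L_g (sym. prod.), ord ≤ 4.
Derive L from L₀ (diff closure).
L = (880 + 9408·x^2 + 59008·x^4 + 49152·x^6 + 24576·x^8 + 16384·x^10 + 32768·x^12) + (544·x + 9088·x^3 + 35840·x^5 + 40960·x^7 + 40960·x^9 + 32768·x^11)·Dx + (240 + 2720·x^2 + 17088·x^4 + 18944·x^6 + 16384·x^8 + 16384·x^10 + 16384·x^12)·Dx^2 + (136·x + 2272·x^3 + 8960·x^5 + 10240·x^7 + 10240·x^9 + 8192·x^11)·Dx^3 + (5 + 92·x^2 + 584·x^4 + 1664·x^6 + 2560·x^8 + 3072·x^10 + 2048·x^12)·Dx^4  (order 4).
h: a_k = -8, 0, 80, 0, -784/3, 0, 41632/45, …
ICs: h(0) = -8, h′(0) = 0, h′′(0) = 160, h′′′(0) = 0.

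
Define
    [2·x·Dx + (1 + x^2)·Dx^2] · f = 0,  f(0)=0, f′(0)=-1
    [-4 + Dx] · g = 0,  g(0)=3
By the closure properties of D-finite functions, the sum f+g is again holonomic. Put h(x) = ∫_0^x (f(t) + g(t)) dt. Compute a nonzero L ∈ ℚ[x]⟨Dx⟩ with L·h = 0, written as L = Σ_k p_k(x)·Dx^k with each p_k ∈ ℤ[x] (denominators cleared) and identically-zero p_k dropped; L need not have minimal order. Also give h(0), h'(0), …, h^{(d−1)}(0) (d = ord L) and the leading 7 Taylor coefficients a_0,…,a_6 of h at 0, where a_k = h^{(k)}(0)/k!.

L = (4 - 16·x - 12·x^2 - 16·x^3)·Dx^2 + (-9 - 13·x^2 - 8·x^4)·Dx^3 + (2 + x + 4·x^2 + x^3 + 2·x^4)·Dx^4  (order 4).
h: a_k = 0, 3, 11/2, 8, 97/12, 32/5, 127/30, …
ICs: h(0) = 0, h′(0) = 3, h′′(0) = 11, h′′′(0) = 48.

f: a_k = 0, -1, 0, 1/3, 0, -1/5, 0, …
g: a_k = 3, 12, 24, 32, 32, 128/5, 256/15, …
h₀=f+g: left-lcm gives L₀, ord ≤ 3.
h=∫h₀ ⇒ L = L₀·Dx.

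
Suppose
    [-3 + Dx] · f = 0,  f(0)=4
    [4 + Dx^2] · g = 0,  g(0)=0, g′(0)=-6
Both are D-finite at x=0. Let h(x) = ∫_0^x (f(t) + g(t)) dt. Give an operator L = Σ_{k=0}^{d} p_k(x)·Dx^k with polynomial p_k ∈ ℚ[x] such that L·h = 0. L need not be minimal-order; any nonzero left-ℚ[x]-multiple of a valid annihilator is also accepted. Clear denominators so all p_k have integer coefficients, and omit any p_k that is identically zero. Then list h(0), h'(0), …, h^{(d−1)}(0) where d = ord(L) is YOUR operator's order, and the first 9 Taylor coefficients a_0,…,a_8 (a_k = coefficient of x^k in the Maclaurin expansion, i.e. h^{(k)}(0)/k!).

f: a_k = 4, 12, 18, 18, 27/2, 81/10, 81/20, 243/140, 729/1120, …
g: a_k = 0, -6, 0, 4, 0, -4/5, 0, 8/105, 0, …
Sum ⇒ L₀ = lclm(L_f,L_g) in ℚ(x)⟨Dx⟩.
∫: right-multiply L₀ by Dx.
L = -12·Dx + 4·Dx^2 - 3·Dx^3 + Dx^4  (order 4).
h: a_k = 0, 4, 3, 6, 11/2, 27/10, 73/60, 81/140, 761/3360, …
ICs: h(0) = 0, h′(0) = 4, h′′(0) = 6, h′′′(0) = 36.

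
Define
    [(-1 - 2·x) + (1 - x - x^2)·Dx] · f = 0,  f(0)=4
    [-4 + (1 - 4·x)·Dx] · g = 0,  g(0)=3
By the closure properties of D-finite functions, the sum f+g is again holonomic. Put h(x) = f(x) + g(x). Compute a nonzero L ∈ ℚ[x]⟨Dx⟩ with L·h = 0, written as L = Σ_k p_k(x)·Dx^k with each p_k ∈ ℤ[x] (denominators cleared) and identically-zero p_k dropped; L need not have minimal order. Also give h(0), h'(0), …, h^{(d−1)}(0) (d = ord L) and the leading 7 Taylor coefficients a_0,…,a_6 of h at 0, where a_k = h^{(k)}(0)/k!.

L = (-16 - 72·x + 24·x^2 - 32·x^3) + (28 - 38·x - 54·x^2 + 16·x^3 - 64·x^4)·Dx + (-3 + 17·x - 23·x^2 + 14·x^3 - 4·x^4 - 16·x^5)·Dx^2  (order 2).
h: a_k = 7, 16, 56, 204, 788, 3104, 12340, …
ICs: h(0) = 7, h′(0) = 16.

f: a_k = 4, 4, 8, 12, 20, 32, 52, …
g: a_k = 3, 12, 48, 192, 768, 3072, 12288, …
Sum ⇒ L₀ = lclm(L_f,L_g) in ℚ(x)⟨Dx⟩.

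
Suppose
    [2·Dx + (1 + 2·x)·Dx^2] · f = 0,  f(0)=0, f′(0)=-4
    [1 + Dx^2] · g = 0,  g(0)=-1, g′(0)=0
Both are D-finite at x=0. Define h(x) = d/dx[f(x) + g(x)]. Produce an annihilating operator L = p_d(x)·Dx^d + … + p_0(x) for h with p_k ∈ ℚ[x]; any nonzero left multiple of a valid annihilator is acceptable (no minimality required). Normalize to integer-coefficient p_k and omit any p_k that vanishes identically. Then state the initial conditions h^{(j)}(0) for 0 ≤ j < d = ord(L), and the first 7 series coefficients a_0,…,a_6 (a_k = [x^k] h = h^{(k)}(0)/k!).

f: a_k = 0, -4, 4, -16/3, 8, -64/5, 64/3, …
g: a_k = -1, 0, 1/2, 0, -1/24, 0, 1/720, …
h₀=f+g: left-lcm gives L₀, ord ≤ 4.
h=h₀': d/dx-closure on L₀ ⇒ L.
L = (50 + 8·x + 8·x^2) + (9 + 22·x + 12·x^2 + 8·x^3)·Dx + (50 + 8·x + 8·x^2)·Dx^2 + (9 + 22·x + 12·x^2 + 8·x^3)·Dx^3  (order 3).
h: a_k = -4, 9, -16, 191/6, -64, 15361/120, -256, …
ICs: h(0) = -4, h′(0) = 9, h′′(0) = -32.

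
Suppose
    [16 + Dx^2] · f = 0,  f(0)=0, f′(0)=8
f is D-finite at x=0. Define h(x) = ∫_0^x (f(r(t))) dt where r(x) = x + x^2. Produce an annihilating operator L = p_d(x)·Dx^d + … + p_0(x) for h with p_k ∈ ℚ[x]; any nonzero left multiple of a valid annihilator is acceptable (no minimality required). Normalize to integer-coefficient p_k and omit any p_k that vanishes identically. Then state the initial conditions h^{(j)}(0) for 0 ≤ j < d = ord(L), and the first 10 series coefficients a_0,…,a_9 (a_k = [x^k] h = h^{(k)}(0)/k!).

L = (16 + 96·x + 192·x^2 + 128·x^3)·Dx - 2·Dx^2 + (1 + 2·x)·Dx^3  (order 3).
h: a_k = 0, 0, 4, 8/3, -16/3, -64/5, -352/45, 64/7, 6464/315, 5632/405, …
ICs: h(0) = 0, h′(0) = 0, h′′(0) = 8.

f: a_k = 0, 8, 0, -64/3, 0, 256/15, 0, -2048/315, 0, 4096/2835, …
Substitute x→r, Dx→(1/r')Dx; clear ⇒ L₀.
h=∫₀ˣh₀: take L = L₀·Dx.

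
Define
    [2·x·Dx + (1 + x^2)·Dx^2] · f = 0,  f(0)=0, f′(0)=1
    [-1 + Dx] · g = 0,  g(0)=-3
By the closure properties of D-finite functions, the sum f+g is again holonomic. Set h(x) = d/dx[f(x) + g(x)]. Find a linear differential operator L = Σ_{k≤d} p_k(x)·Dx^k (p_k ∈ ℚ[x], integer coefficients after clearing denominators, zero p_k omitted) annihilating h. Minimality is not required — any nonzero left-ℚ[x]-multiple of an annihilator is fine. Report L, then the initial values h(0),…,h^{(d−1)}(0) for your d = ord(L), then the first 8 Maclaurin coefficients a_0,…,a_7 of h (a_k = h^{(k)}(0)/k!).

f: a_k = 0, 1, 0, -1/3, 0, 1/5, 0, -1/7, …
g: a_k = -3, -3, -3/2, -1/2, -1/8, -1/40, -1/240, -1/1680, …
h₀=f+g: left-lcm gives L₀, ord ≤ 3.
h₀' ⇒ L via d/dx closure of L₀.
L = (2 - 4·x - 2·x^2) + (-3 + 3·x + x^2 - x^3)·Dx + (1 + x + x^2 + x^3)·Dx^2  (order 2).
h: a_k = -2, -3, -5/2, -1/2, 7/8, -1/40, -241/240, -1/1680, …
ICs: h(0) = -2, h′(0) = -3.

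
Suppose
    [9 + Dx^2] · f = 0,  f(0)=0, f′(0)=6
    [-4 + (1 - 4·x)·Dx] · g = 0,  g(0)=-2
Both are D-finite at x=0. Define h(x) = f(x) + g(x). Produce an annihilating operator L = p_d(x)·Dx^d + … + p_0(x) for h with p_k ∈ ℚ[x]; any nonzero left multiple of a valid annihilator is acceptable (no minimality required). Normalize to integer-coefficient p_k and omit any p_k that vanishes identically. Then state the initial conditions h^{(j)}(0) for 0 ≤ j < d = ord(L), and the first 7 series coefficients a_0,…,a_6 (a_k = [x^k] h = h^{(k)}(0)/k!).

L = (-3780 + 2592·x - 5184·x^2) + (369 - 2124·x + 3888·x^2 - 5184·x^3)·Dx + (-420 + 288·x - 576·x^2)·Dx^2 + (41 - 236·x + 432·x^2 - 576·x^3)·Dx^3  (order 3).
h: a_k = -2, -2, -32, -137, -512, -40879/20, -8192, …
ICs: h(0) = -2, h′(0) = -2, h′′(0) = -64.

f: a_k = 0, 6, 0, -9, 0, 81/20, 0, …
g: a_k = -2, -8, -32, -128, -512, -2048, -8192, …
L₀ := lclm(L_f,L_g); ord L₀ ≤ 2+1.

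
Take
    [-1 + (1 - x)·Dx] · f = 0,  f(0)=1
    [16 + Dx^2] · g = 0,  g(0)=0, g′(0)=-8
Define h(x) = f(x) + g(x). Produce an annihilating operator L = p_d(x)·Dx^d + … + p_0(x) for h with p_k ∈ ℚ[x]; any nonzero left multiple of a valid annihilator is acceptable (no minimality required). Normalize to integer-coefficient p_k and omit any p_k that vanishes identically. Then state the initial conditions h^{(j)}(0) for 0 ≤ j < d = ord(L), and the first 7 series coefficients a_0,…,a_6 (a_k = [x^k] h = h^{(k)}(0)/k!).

L = (176 - 256·x + 128·x^2) + (-144 + 400·x - 384·x^2 + 128·x^3)·Dx + (11 - 16·x + 8·x^2)·Dx^2 + (-9 + 25·x - 24·x^2 + 8·x^3)·Dx^3  (order 3).
h: a_k = 1, -7, 1, 67/3, 1, -241/15, 1, …
ICs: h(0) = 1, h′(0) = -7, h′′(0) = 2.

f: a_k = 1, 1, 1, 1, 1, 1, 1, …
g: a_k = 0, -8, 0, 64/3, 0, -256/15, 0, …
Sum ⇒ L₀ = lclm(L_f,L_g) in ℚ(x)⟨Dx⟩.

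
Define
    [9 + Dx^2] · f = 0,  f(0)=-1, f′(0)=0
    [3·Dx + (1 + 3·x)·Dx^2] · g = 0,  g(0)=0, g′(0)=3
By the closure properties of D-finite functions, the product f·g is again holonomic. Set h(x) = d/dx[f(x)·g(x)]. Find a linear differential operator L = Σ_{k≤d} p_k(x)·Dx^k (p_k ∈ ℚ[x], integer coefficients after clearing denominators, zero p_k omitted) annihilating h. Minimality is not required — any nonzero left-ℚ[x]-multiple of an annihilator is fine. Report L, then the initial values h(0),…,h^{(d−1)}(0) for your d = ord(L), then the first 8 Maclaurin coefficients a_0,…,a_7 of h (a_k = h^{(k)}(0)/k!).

L = (-675 - 3564·x - 10206·x^2 + 8748·x^3 + 94041·x^4 + 157464·x^5 + 78732·x^6) + (-216 - 864·x + 1620·x^2 + 14580·x^3 + 29160·x^4 + 17496·x^5)·Dx + (-84 - 396·x - 378·x^2 + 5832·x^3 + 23814·x^4 + 34992·x^5 + 17496·x^6)·Dx^2 + (-24 - 96·x + 180·x^2 + 1620·x^3 + 3240·x^4 + 1944·x^5)·Dx^3 + (-1 + 84·x^2 + 540·x^3 + 1485·x^4 + 1944·x^5 + 972·x^6)·Dx^4  (order 4).
h: a_k = -3, 9, 27/2, 0, -729/8, 2187/8, -67797/80, 26973/10, …
ICs: h(0) = -3, h′(0) = 9, h′′(0) = 27, h′′′(0) = 0.

f: a_k = -1, 0, 9/2, 0, -27/8, 0, 81/80, 0, …
g: a_k = 0, 3, -9/2, 9, -81/4, 243/5, -243/2, 2187/7, …
h₀=f·g: eliminate ⇒ L₀, order ≤ 2·2.
h₀' ⇒ L via d/dx closure of L₀.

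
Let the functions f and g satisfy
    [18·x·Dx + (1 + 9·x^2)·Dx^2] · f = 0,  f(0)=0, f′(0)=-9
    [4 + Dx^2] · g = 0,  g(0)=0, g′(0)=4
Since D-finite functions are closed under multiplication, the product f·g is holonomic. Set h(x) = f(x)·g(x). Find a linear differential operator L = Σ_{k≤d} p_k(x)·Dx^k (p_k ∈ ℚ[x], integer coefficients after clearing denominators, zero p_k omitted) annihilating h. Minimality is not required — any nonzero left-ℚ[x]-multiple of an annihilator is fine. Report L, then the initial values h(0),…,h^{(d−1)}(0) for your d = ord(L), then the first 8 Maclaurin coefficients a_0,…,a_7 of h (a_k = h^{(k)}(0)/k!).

L = (2080 + 50256·x^2 + 89424·x^4 + 186624·x^6 + 419904·x^8) + (3168·x + 38880·x^3 + 139968·x^5 + 419904·x^7)·Dx + (572 + 13788·x^2 + 33048·x^4 + 93312·x^6 + 209952·x^8)·Dx^2 + (792·x + 9720·x^3 + 34992·x^5 + 104976·x^7)·Dx^3 + (13 + 306·x^2 + 2673·x^4 + 11664·x^6 + 26244·x^8)·Dx^4  (order 4).
h: a_k = 0, 0, -36, 0, 132, 0, -660, 0, …
ICs: h(0) = 0, h′(0) = 0, h′′(0) = -72, h′′′(0) = 0.

f: a_k = 0, -9, 0, 27, 0, -729/5, 0, 6561/7, …
g: a_k = 0, 4, 0, -8/3, 0, 8/15, 0, -16/315, …
f·g: L₀ = L_f ⊗_s L_g, ord ≤ 2·2.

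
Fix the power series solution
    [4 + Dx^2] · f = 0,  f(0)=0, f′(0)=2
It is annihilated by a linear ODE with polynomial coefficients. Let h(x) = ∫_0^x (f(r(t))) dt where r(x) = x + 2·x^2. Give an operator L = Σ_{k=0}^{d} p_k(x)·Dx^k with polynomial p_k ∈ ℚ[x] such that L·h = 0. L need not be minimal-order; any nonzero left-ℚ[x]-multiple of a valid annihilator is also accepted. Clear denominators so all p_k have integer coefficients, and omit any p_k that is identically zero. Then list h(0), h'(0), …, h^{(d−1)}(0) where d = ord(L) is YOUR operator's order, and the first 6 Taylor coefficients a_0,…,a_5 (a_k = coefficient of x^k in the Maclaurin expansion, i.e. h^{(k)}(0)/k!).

L = (4 + 48·x + 192·x^2 + 256·x^3)·Dx - 4·Dx^2 + (1 + 4·x)·Dx^3  (order 3).
h: a_k = 0, 0, 1, 4/3, -1/3, -8/5, …
ICs: h(0) = 0, h′(0) = 0, h′′(0) = 2.

f: a_k = 0, 2, 0, -4/3, 0, 4/15, …
f∘r: x↦r, Dx↦Dx/r' in L_f ⇒ L₀.
∫: right-multiply L₀ by Dx.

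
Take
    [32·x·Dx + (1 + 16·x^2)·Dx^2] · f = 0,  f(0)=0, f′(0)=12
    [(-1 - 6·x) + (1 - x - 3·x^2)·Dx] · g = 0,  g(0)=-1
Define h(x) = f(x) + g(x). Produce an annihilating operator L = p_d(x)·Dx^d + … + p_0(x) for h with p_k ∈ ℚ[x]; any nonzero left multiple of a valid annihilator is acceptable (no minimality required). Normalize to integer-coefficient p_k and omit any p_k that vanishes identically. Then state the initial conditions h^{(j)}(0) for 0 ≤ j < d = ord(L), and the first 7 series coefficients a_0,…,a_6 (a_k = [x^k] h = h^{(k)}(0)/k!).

f: a_k = 0, 12, 0, -64, 0, 3072/5, 0, …
g: a_k = -1, -1, -4, -7, -19, -40, -97, …
Sum ⇒ L₀ = lclm(L_f,L_g) in ℚ(x)⟨Dx⟩.
L = (128 - 512·x - 10560·x^2 - 25344·x^3 - 95904·x^4 - 41472·x^6)·Dx + (-37 - 208·x + 206·x^2 - 1476·x^3 - 24336·x^4 - 66528·x^5 - 6912·x^6 - 41472·x^7)·Dx^2 + (4 + 21·x + 198·x^2 + 90·x^3 + 1775·x^4 - 4080·x^5 - 6336·x^6 - 2304·x^7 - 6912·x^8)·Dx^3  (order 3).
h: a_k = -1, 11, -4, -71, -19, 2872/5, -97, …
ICs: h(0) = -1, h′(0) = 11, h′′(0) = -8.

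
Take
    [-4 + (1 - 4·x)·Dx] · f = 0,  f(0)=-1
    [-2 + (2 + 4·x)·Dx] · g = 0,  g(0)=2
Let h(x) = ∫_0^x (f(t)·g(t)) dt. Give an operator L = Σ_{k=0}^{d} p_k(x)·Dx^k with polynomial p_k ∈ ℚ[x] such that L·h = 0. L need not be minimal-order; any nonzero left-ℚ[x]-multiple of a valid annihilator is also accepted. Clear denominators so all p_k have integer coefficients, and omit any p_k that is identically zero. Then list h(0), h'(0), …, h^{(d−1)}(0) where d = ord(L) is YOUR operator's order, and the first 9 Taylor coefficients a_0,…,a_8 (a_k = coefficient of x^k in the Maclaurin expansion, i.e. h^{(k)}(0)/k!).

f: a_k = -1, -4, -16, -64, -256, -1024, -4096, -16384, -65536, …
g: a_k = 2, 2, -1, 1, -5/4, 7/4, -21/8, 33/8, -429/64, …
f·g: L₀ = L_f ⊗_s L_g, ord ≤ 1·1.
∫: right-multiply L₀ by Dx.
L = (5 + 4·x)·Dx + (-1 + 2·x + 8·x^2)·Dx^2  (order 2).
h: a_k = 0, -2, -5, -13, -157/4, -2507/20, -3345/8, -80259/56, -321069/64, …
ICs: h(0) = 0, h′(0) = -2.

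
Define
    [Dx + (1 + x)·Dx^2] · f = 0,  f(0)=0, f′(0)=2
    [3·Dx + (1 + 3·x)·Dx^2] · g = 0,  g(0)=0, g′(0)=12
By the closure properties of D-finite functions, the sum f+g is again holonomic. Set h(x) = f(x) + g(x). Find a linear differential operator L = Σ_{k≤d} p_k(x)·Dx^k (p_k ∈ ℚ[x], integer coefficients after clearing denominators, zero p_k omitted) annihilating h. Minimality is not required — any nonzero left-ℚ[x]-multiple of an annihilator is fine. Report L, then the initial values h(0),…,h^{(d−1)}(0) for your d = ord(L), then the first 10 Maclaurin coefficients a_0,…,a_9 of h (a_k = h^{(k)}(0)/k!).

f: a_k = 0, 2, -1, 2/3, -1/2, 2/5, -1/3, 2/7, -1/4, 2/9, …
g: a_k = 0, 12, -18, 36, -81, 972/5, -486, 8748/7, -6561/2, 8748, …
h₀=f+g: left-lcm gives L₀, ord ≤ 4.
L = 6·Dx + (8 + 12·x)·Dx^2 + (1 + 4·x + 3·x^2)·Dx^3  (order 3).
h: a_k = 0, 14, -19, 110/3, -163/2, 974/5, -1459/3, 1250, -13123/4, 78734/9, …
ICs: h(0) = 0, h′(0) = 14, h′′(0) = -38.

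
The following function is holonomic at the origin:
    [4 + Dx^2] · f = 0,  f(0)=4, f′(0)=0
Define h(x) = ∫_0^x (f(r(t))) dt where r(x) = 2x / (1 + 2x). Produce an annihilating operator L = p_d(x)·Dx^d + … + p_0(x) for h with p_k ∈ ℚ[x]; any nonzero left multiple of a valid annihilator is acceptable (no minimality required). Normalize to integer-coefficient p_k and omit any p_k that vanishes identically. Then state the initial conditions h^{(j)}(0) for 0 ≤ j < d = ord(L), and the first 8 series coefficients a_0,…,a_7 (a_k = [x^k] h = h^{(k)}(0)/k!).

f: a_k = 4, 0, -8, 0, 8/3, 0, -16/45, 0, …
Substitute x→r, Dx→(1/r')Dx; clear ⇒ L₀.
∫: right-multiply L₀ by Dx.
L = 16·Dx + (4 + 24·x + 48·x^2 + 32·x^3)·Dx^2 + (1 + 8·x + 24·x^2 + 32·x^3 + 16·x^4)·Dx^3  (order 3).
h: a_k = 0, 4, 0, -32/3, 32, -1024/15, 1024/9, -5632/45, …
ICs: h(0) = 0, h′(0) = 4, h′′(0) = 0.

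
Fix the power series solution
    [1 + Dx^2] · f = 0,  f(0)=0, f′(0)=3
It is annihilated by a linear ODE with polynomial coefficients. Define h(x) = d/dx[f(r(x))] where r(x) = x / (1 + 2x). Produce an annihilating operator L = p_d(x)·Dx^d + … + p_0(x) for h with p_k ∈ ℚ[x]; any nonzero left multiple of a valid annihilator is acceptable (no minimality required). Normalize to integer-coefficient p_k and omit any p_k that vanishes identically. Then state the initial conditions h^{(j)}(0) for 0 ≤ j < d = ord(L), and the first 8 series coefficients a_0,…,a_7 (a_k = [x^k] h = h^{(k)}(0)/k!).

f: a_k = 0, 3, 0, -1/2, 0, 1/40, 0, -1/1680, …
Change of var in L_f (x↦r) gives L₀.
h=h₀': d/dx-closure on L₀ ⇒ L.
L = (25 + 96·x + 96·x^2) + (12 + 72·x + 144·x^2 + 96·x^3)·Dx + (1 + 8·x + 24·x^2 + 32·x^3 + 16·x^4)·Dx^2  (order 2).
h: a_k = 3, -12, 69/2, -84, 1441/8, -675/2, 123479/240, -6599/15, …
ICs: h(0) = 3, h′(0) = -12.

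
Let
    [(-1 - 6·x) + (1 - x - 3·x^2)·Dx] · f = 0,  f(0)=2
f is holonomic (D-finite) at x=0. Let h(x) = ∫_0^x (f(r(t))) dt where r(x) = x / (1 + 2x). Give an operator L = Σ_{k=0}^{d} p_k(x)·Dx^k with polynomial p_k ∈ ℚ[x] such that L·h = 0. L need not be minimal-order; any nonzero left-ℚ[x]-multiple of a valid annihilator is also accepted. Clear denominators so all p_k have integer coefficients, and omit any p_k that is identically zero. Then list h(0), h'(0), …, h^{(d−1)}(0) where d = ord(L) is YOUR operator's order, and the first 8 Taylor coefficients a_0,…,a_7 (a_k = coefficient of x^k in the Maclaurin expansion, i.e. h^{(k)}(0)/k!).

f: a_k = 2, 2, 8, 14, 38, 80, 194, 434, …
h₀=f(r): pull back L_f along r ⇒ L₀.
h=∫h₀ ⇒ L = L₀·Dx.
L = (1 + 8·x)·Dx + (-1 - 5·x - 5·x^2 + 2·x^3)·Dx^2  (order 2).
h: a_k = 0, 2, 1, 4/3, -5/2, 34/5, -56/3, 370/7, …
ICs: h(0) = 0, h′(0) = 2.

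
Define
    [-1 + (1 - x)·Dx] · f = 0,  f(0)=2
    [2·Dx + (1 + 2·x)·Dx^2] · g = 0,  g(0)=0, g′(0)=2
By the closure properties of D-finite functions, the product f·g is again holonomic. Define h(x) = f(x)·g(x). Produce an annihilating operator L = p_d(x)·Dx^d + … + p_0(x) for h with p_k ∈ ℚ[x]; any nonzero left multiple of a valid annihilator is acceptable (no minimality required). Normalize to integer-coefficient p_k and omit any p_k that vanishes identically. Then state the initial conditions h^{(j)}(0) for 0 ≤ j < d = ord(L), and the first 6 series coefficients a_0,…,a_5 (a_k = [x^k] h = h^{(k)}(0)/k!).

f: a_k = 2, 2, 2, 2, 2, 2, …
g: a_k = 0, 2, -2, 8/3, -4, 32/5, …
h₀=f·g: eliminate ⇒ L₀, order ≤ 1·2.
L = 2 + 6·x·Dx + (-1 - x + 2·x^2)·Dx^2  (order 2).
h: a_k = 0, 4, 0, 16/3, -8/3, 152/15, …
ICs: h(0) = 0, h′(0) = 4.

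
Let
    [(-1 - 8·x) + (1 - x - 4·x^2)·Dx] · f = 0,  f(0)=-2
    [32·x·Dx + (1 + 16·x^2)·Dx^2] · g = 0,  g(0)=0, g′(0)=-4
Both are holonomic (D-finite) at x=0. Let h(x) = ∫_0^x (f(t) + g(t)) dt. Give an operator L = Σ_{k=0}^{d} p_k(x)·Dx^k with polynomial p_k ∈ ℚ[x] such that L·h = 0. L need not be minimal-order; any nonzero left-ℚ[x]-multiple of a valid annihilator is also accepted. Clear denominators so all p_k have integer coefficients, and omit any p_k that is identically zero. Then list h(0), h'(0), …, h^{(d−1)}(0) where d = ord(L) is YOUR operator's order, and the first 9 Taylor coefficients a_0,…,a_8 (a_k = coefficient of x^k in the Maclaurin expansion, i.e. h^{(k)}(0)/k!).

L = (-160 + 640·x + 14848·x^2 + 36864·x^3 + 178176·x^4 + 98304·x^6)·Dx^2 + (43 + 336·x + 16·x^2 + 3072·x^3 + 35072·x^4 + 124928·x^5 + 12288·x^6 + 98304·x^7)·Dx^3 + (-5 - 23·x - 272·x^2 - 16·x^3 - 2368·x^4 + 5888·x^5 + 12288·x^6 + 4096·x^7 + 16384·x^8)·Dx^4  (order 4).
h: a_k = 0, -2, -3, -10/3, 5/6, -58/5, -279/5, -362/7, 5105/28, …
ICs: h(0) = 0, h′(0) = -2, h′′(0) = -6, h′′′(0) = -20.

f: a_k = -2, -2, -10, -18, -58, -130, -362, -882, -2330, …
g: a_k = 0, -4, 0, 64/3, 0, -1024/5, 0, 16384/7, 0, …
f+g: L₀ = lclm(L_f,L_g), ord ≤ 1+2.
h=∫h₀ ⇒ L = L₀·Dx.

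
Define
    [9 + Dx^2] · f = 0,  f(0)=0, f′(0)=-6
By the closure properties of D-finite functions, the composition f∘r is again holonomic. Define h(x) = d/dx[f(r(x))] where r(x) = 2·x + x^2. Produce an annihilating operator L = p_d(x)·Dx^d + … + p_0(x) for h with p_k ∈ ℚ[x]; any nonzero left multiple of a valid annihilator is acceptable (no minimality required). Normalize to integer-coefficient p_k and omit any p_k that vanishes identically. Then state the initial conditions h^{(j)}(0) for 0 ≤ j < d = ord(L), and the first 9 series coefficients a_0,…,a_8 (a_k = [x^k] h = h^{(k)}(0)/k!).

f: a_k = 0, -6, 0, 9, 0, -81/20, 0, 243/280, 0, …
L₀ from L_f via x↦r, Dx↦r'^{-1}Dx.
Differentiate: ansatz ord ≤ ord L₀ ⇒ L.
L = (39 + 144·x + 216·x^2 + 144·x^3 + 36·x^4) + (-3 - 3·x)·Dx + (1 + 2·x + x^2)·Dx^2  (order 2).
h: a_k = -12, -12, 216, 432, -378, -1890, -7452/5, 9072/5, 306909/70, …
ICs: h(0) = -12, h′(0) = -12.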